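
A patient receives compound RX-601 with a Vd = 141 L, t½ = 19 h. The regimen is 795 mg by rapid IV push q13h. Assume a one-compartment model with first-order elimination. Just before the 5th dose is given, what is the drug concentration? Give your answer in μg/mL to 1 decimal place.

f = (1/2)^(τ/t½) = (1/2)^(13/19) ≈ 0.6223.
C₀ = D/Vd = 795/141 ≈ 5.638 μg/mL.
Before the 5th dose, 4 doses have been given. Superposition: Cmin = C₀·(f + f² + … + f^4).
≈ 5.638 × (0.6223 + 0.3873 + 0.2410 + 0.1500) ≈ 5.638 × 1.4006 ≈ 7.897 μg/mL.

7.9 μg/mL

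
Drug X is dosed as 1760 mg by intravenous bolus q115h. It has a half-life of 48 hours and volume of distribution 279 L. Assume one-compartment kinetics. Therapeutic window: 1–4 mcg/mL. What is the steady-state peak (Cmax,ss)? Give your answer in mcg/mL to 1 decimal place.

7.8 mcg/mL

Over one 115-h interval, 115/48 ≈ 2.3958 half-lives elapse, leaving f ≈ 0.1900 of each dose.
At steady state, accumulation factor R = 1/(1 − e^(−kτ)) ≈ 1.2346.
Each bolus raises the concentration by D/Vd = 1760/279 ≈ 6.308 mcg/mL.
Steady-state peak Cmax,ss = C₀·R ≈ 6.308 × 1.2346 ≈ 7.788 mcg/mL.
Peak 7.8 mcg/mL vs MTC 4 mcg/mL: exceeds toxic threshold.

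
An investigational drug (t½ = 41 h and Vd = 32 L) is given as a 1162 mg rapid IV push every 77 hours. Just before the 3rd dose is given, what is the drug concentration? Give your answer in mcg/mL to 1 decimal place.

12.6 mcg/mL

f = (1/2)^(τ/t½) = (1/2)^(77/41) ≈ 0.2721.
C₀ = D/Vd = 1162/32 ≈ 36.312 mcg/mL.
Before the 3rd dose, 2 doses have been given. Superposition: Cmin = C₀·(f + f²).
≈ 36.312 × (0.2721 + 0.0740) ≈ 36.312 × 0.3461 ≈ 12.568 mcg/mL.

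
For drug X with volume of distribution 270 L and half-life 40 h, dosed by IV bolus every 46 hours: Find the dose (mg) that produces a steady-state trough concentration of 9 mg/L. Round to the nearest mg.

2963 mg

τ/t½ = 46/40 ≈ 1.15, so f = (1/2)^(46/40) ≈ 0.450625.
Cmin,ss = (D/Vd)·f/(1−f), so D = Cmin,ss·Vd·(1−f)/f.
D = 9 × 270 × (1−f)/f ≈ 9 × 270 × 1.21914 ≈ 2962.51 mg.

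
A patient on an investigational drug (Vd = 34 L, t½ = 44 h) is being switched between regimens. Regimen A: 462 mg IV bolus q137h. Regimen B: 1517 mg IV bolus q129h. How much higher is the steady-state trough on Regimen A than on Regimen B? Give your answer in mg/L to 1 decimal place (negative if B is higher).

-5.0 mg/L

Regimen A: f = (1/2)^(137/44) ≈ 0.1155; Cmin,ss = (462/34)·f/(1−f) ≈ 1.774 mg/L.
Regimen B: f = (1/2)^(129/44) ≈ 0.1310; Cmin,ss = (1517/34)·f/(1−f) ≈ 6.726 mg/L.
Difference ≈ 1.774 − 6.726 ≈ -4.952 mg/L.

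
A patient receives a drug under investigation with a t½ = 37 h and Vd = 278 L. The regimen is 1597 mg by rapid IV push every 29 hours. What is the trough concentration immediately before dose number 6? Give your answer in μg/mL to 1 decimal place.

7.4 μg/mL

f = (1/2)^(τ/t½) = (1/2)^(29/37) ≈ 0.5808.
C₀ = D/Vd = 1597/278 ≈ 5.745 μg/mL.
Before the 6th dose, 5 doses have been given. Superposition: Cmin = C₀·(f + f² + … + f^5).
≈ 5.745 × (0.5808 + 0.3373 + 0.1959 + 0.1138 + 0.0661) ≈ 5.745 × 1.2939 ≈ 7.433 μg/mL.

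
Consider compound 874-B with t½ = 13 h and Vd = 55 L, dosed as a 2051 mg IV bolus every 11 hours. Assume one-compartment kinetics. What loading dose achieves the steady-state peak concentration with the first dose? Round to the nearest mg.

4622 mg

f = (1/2)^(11/13) ≈ 0.556266; accumulation ratio R = 1/(1−f) ≈ 2.25360.
Loading dose to hit Cmax,ss on first dose: D_load = D_maint·R ≈ 2051 × 2.25360 ≈ 4622.13 mg.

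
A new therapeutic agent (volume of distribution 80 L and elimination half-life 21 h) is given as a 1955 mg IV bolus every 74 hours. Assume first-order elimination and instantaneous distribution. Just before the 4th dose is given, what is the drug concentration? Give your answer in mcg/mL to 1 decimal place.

f = (1/2)^(τ/t½) = (1/2)^(74/21) ≈ 0.0869.
C₀ = D/Vd = 1955/80 ≈ 24.438 mcg/mL.
Before the 4th dose, 3 doses have been given. Superposition: Cmin = C₀·(f + f² + … + f^3).
≈ 24.438 × (0.0869 + 0.0076 + 0.0007) ≈ 24.438 × 0.0952 ≈ 2.326 mcg/mL.

2.3 mcg/mL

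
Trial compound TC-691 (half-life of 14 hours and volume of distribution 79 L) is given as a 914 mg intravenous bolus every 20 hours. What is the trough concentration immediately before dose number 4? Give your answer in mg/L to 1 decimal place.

f = (1/2)^(τ/t½) = (1/2)^(20/14) ≈ 0.3715.
C₀ = D/Vd = 914/79 ≈ 11.570 mg/L.
Before the 4th dose, 3 doses have been given. Superposition: Cmin = C₀·(f + f² + … + f^3).
≈ 11.570 × (0.3715 + 0.1380 + 0.0513) ≈ 11.570 × 0.5608 ≈ 6.488 mg/L.

6.5 mg/L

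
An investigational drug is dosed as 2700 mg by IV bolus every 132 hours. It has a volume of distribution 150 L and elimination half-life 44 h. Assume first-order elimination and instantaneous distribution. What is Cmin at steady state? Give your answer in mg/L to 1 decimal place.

2.6 mg/L

τ = 132 h = 3 half-lives, so f = (1/2)^3 = 0.125.
At steady state, R = 1/(1 − 0.125) = 8/7.
Single-dose peak C₀ = D/Vd = 2700/150 = 18 mg/L.
Steady-state peak Cmax,ss = C₀·R = 18 × 8/7 ≈ 20.571 mg/L.
Steady-state trough Cmin,ss = Cmax,ss·f ≈ 20.571 × 0.125 ≈ 2.571 mg/L.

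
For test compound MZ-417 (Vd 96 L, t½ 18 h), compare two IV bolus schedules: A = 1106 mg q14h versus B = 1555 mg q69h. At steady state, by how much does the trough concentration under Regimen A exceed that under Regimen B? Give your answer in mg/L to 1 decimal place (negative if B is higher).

14.9 mg/L

Regimen A: f = (1/2)^(14/18) ≈ 0.5833; Cmin,ss = (1106/96)·f/(1−f) ≈ 16.127 mg/L.
Regimen B: f = (1/2)^(69/18) ≈ 0.0702; Cmin,ss = (1555/96)·f/(1−f) ≈ 1.223 mg/L.
Difference ≈ 16.127 − 1.223 ≈ 14.904 mg/L.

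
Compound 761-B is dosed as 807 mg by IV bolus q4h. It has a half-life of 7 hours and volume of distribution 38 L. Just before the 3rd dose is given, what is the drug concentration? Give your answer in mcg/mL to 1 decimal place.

23.9 mcg/mL

f = (1/2)^(τ/t½) = (1/2)^(4/7) ≈ 0.6730.
C₀ = D/Vd = 807/38 ≈ 21.237 mcg/mL.
Before the 3rd dose, 2 doses have been given. Superposition: Cmin = C₀·(f + f²).
≈ 21.237 × (0.6730 + 0.4529) ≈ 21.237 × 1.1259 ≈ 23.911 mcg/mL.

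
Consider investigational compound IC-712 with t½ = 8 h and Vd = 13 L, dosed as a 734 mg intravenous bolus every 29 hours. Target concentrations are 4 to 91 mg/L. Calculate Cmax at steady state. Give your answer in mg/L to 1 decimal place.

τ/t½ = 29/8 ≈ 3.625, so fraction remaining f = (1/2)^(29/8) ≈ 0.0811.
At steady state, accumulation factor R = 1/(1 − e^(−kτ)) ≈ 1.0883.
Each bolus raises the concentration by D/Vd = 734/13 ≈ 56.462 mg/L.
Cmax,ss = C₀/(1 − f) ≈ 56.462/0.9189 ≈ 61.445 mg/L.
Peak 61.4 mg/L vs MTC 91 mg/L: below toxic threshold.

61.4 mg/L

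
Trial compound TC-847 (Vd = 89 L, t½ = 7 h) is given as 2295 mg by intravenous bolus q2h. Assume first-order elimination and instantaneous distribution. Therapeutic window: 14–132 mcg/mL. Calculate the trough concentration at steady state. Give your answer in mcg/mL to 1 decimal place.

117.7 mcg/mL

Over one 2-h interval, 2/7 ≈ 0.28571 half-lives elapse, leaving f ≈ 0.8203 of each dose.
Each bolus raises the concentration by D/Vd = 2295/89 ≈ 25.787 mcg/mL.
Steady-state trough Cmin,ss = C₀·f/(1−f) ≈ 25.787 × 0.8203/0.1797 ≈ 117.713 mcg/mL.
Trough 117.7 mcg/mL vs MEC 14 mcg/mL: adequate.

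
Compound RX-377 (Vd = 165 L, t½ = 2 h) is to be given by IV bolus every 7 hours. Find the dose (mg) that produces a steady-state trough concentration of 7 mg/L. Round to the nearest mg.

τ/t½ = 7/2 ≈ 3.5, so f = (1/2)^(7/2) ≈ 0.088388.
Cmin,ss = (D/Vd)·f/(1−f), so D = Cmin,ss·Vd·(1−f)/f.
D = 7 × 165 × (1−f)/f ≈ 7 × 165 × 10.31375 ≈ 11912.38 mg.

11912 mg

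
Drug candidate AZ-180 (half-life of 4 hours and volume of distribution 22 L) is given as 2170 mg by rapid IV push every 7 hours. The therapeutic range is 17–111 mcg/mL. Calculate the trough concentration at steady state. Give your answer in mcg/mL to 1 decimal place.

41.7 mcg/mL

τ/t½ = 7/4 ≈ 1.75, so fraction remaining f = (1/2)^(7/4) ≈ 0.2973.
At steady state, accumulation factor R = 1/(1 − e^(−kτ)) ≈ 1.4231.
Single-dose peak C₀ = D/Vd = 2170/22 ≈ 98.636 mcg/mL.
Cmax,ss = C₀/(1 − f) ≈ 98.636/0.7027 ≈ 140.367 mcg/mL.
One interval later, Cmin,ss = Cmax,ss·e^(−kτ) ≈ 140.367 × 0.2973 ≈ 41.731 mcg/mL.
Trough 41.7 mcg/mL vs MEC 17 mcg/mL: adequate.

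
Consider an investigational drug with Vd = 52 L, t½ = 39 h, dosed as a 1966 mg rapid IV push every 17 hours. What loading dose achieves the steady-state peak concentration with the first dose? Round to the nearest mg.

7539 mg

f = (1/2)^(17/39) ≈ 0.739234; accumulation ratio R = 1/(1−f) ≈ 3.83486.
Loading dose to hit Cmax,ss on first dose: D_load = D_maint·R ≈ 1966 × 3.83486 ≈ 7539.33 mg.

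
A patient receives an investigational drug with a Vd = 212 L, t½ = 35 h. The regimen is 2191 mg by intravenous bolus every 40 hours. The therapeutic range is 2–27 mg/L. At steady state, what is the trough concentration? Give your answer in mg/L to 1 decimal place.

Over one 40-h interval, 40/35 ≈ 1.1429 half-lives elapse, leaving f ≈ 0.4529 of each dose.
Each bolus raises the concentration by D/Vd = 2191/212 ≈ 10.335 mg/L.
Steady-state trough Cmin,ss = C₀·f/(1−f) ≈ 10.335 × 0.4529/0.5471 ≈ 8.556 mg/L.
Trough 8.6 mg/L vs MEC 2 mg/L: adequate.

8.6 mg/L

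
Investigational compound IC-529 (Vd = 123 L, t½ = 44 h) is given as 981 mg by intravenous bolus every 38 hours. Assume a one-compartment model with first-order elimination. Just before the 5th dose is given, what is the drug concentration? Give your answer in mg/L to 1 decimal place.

f = (1/2)^(τ/t½) = (1/2)^(38/44) ≈ 0.5496.
C₀ = D/Vd = 981/123 ≈ 7.976 mg/L.
Before the 5th dose, 4 doses have been given. Superposition: Cmin = C₀·(f + f² + … + f^4).
≈ 7.976 × (0.5496 + 0.3021 + 0.1660 + 0.0912) ≈ 7.976 × 1.1089 ≈ 8.845 mg/L.

8.8 mg/L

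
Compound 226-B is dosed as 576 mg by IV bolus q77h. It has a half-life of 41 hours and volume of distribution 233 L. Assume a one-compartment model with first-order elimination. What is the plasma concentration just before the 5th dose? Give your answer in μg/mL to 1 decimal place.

0.9 μg/mL

f = (1/2)^(τ/t½) = (1/2)^(77/41) ≈ 0.2721.
C₀ = D/Vd = 576/233 ≈ 2.472 μg/mL.
Before the 5th dose, 4 doses have been given. Superposition: Cmin = C₀·(f + f² + … + f^4).
≈ 2.472 × (0.2721 + 0.0740 + 0.0201 + 0.0055) ≈ 2.472 × 0.3717 ≈ 0.919 μg/mL.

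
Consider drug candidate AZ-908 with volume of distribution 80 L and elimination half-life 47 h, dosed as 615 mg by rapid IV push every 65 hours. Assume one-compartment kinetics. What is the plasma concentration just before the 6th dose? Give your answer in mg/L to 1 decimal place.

4.7 mg/L

f = (1/2)^(τ/t½) = (1/2)^(65/47) ≈ 0.3834.
C₀ = D/Vd = 615/80 ≈ 7.688 mg/L.
Before the 6th dose, 5 doses have been given. Superposition: Cmin = C₀·(f + f² + … + f^5).
≈ 7.688 × (0.3834 + 0.1470 + 0.0564 + 0.0216 + 0.0083) ≈ 7.688 × 0.6167 ≈ 4.741 mg/L.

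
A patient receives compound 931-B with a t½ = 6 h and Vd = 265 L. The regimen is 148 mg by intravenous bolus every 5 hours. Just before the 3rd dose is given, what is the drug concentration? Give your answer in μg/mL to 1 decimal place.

f = (1/2)^(τ/t½) = (1/2)^(5/6) ≈ 0.5612.
C₀ = D/Vd = 148/265 ≈ 0.558 μg/mL.
Before the 3rd dose, 2 doses have been given. Superposition: Cmin = C₀·(f + f²).
≈ 0.558 × (0.5612 + 0.3149) ≈ 0.558 × 0.8761 ≈ 0.489 μg/mL.

0.5 μg/mL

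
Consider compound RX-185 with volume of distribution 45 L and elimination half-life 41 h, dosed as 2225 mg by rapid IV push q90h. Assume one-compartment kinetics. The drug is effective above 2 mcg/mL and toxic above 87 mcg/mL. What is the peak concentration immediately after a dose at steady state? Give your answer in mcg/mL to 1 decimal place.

63.3 mcg/mL

τ/t½ = 90/41 ≈ 2.1951, so fraction remaining f = (1/2)^(90/41) ≈ 0.2184.
Accumulation ratio R = 1/(1 − f) ≈ 1/0.7816 ≈ 1.2794.
Each bolus raises the concentration by D/Vd = 2225/45 ≈ 49.444 mcg/mL.
Steady-state peak Cmax,ss = C₀·R ≈ 49.444 × 1.2794 ≈ 63.259 mcg/mL.
Peak 63.3 mcg/mL vs MTC 87 mcg/mL: below toxic threshold.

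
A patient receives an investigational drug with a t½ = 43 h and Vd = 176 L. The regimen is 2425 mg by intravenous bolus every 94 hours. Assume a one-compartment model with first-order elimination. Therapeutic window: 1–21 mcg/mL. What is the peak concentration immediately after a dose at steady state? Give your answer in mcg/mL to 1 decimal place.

τ/t½ = 94/43 ≈ 2.186, so fraction remaining f = (1/2)^(94/43) ≈ 0.2198.
At steady state, accumulation factor R = 1/(1 − e^(−kτ)) ≈ 1.2817.
Single-dose peak C₀ = D/Vd = 2425/176 ≈ 13.778 mcg/mL.
Steady-state peak Cmax,ss = C₀·R ≈ 13.778 × 1.2817 ≈ 17.659 mcg/mL.
Peak 17.7 mcg/mL vs MTC 21 mcg/mL: below toxic threshold.

17.7 mcg/mL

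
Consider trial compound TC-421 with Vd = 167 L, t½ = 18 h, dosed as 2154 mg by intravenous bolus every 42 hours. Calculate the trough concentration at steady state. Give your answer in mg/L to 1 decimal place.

3.2 mg/L

τ/t½ = 42/18 ≈ 2.3333, so fraction remaining f = (1/2)^(42/18) ≈ 0.1984.
Accumulation ratio R = 1/(1 − f) ≈ 1/0.8016 ≈ 1.2475.
Each bolus raises the concentration by D/Vd = 2154/167 ≈ 12.898 mg/L.
Cmax,ss = C₀/(1 − f) ≈ 12.898/0.8016 ≈ 16.090 mg/L.
One interval later, Cmin,ss = Cmax,ss·e^(−kτ) ≈ 16.090 × 0.1984 ≈ 3.192 mg/L.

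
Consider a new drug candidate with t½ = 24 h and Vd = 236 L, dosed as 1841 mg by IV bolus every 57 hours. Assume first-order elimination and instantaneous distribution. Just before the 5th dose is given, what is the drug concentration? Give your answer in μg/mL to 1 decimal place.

f = (1/2)^(τ/t½) = (1/2)^(57/24) ≈ 0.1928.
C₀ = D/Vd = 1841/236 ≈ 7.801 μg/mL.
Before the 5th dose, 4 doses have been given. Superposition: Cmin = C₀·(f + f² + … + f^4).
≈ 7.801 × (0.1928 + 0.0372 + 0.0072 + 0.0014) ≈ 7.801 × 0.2386 ≈ 1.861 μg/mL.

1.9 μg/mL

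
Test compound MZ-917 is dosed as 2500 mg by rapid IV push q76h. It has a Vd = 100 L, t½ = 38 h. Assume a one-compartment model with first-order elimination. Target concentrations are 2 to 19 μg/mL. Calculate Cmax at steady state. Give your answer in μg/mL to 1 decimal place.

33.3 μg/mL

The dosing interval is 2 half-lives, so f = 2^(−2) = 0.25.
Accumulation ratio R = 1/(1 − f) = 1/0.75 = 4/3.
Single-dose peak C₀ = D/Vd = 2500/100 = 25 μg/mL.
Steady-state peak Cmax,ss = C₀·R = 25 × 4/3 ≈ 33.333 μg/mL.
Peak 33.3 μg/mL vs MTC 19 μg/mL: exceeds toxic threshold.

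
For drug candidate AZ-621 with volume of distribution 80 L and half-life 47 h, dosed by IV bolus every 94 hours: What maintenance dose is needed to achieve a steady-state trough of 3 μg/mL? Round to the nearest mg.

720 mg

τ/t½ = 94/47 ≈ 2, so f = (1/2)^(94/47) ≈ 0.250000.
Cmin,ss = (D/Vd)·f/(1−f), so D = Cmin,ss·Vd·(1−f)/f.
D = 3 × 80 × (1−f)/f ≈ 3 × 80 × 3.00000 ≈ 720.00 mg.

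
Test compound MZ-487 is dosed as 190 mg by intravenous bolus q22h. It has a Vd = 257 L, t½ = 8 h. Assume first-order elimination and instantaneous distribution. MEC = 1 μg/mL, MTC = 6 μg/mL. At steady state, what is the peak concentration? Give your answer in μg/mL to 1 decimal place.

Over one 22-h interval, 22/8 ≈ 2.75 half-lives elapse, leaving f ≈ 0.1487 of each dose.
At steady state, accumulation factor R = 1/(1 − e^(−kτ)) ≈ 1.1747.
Each bolus raises the concentration by D/Vd = 190/257 ≈ 0.739 μg/mL.
Cmax,ss = C₀/(1 − f) ≈ 0.739/0.8513 ≈ 0.868 μg/mL.
Peak 0.9 μg/mL vs MTC 6 μg/mL: below toxic threshold.

0.9 μg/mL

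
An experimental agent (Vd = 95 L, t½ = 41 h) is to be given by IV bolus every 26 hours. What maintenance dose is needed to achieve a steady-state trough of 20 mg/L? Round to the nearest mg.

τ/t½ = 26/41 ≈ 0.63415, so f = (1/2)^(26/41) ≈ 0.644322.
Cmin,ss = (D/Vd)·f/(1−f), so D = Cmin,ss·Vd·(1−f)/f.
D = 20 × 95 × (1−f)/f ≈ 20 × 95 × 0.55202 ≈ 1048.84 mg.

1049 mg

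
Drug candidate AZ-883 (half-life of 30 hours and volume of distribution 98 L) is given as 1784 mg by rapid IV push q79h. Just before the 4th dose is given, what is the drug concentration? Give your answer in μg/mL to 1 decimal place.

3.5 μg/mL

f = (1/2)^(τ/t½) = (1/2)^(79/30) ≈ 0.1612.
C₀ = D/Vd = 1784/98 ≈ 18.204 μg/mL.
Before the 4th dose, 3 doses have been given. Superposition: Cmin = C₀·(f + f² + … + f^3).
≈ 18.204 × (0.1612 + 0.0260 + 0.0042) ≈ 18.204 × 0.1914 ≈ 3.484 μg/mL.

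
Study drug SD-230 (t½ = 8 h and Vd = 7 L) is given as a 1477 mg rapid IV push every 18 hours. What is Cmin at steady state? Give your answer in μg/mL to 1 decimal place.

Over one 18-h interval, 18/8 ≈ 2.25 half-lives elapse, leaving f ≈ 0.2102 of each dose.
At steady state, accumulation factor R = 1/(1 − e^(−kτ)) ≈ 1.2661.
Single-dose peak C₀ = D/Vd = 1477/7 ≈ 211.000 μg/mL.
Cmax,ss = C₀/(1 − f) ≈ 211.000/0.7898 ≈ 267.156 μg/mL.
Steady-state trough Cmin,ss = Cmax,ss·f ≈ 267.156 × 0.2102 ≈ 56.156 μg/mL.

56.2 μg/mL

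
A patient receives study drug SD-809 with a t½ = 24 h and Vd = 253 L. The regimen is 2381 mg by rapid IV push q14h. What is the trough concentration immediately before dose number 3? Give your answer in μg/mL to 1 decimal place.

10.5 μg/mL

f = (1/2)^(τ/t½) = (1/2)^(14/24) ≈ 0.6674.
C₀ = D/Vd = 2381/253 ≈ 9.411 μg/mL.
Before the 3rd dose, 2 doses have been given. Superposition: Cmin = C₀·(f + f²).
≈ 9.411 × (0.6674 + 0.4454) ≈ 9.411 × 1.1128 ≈ 10.473 μg/mL.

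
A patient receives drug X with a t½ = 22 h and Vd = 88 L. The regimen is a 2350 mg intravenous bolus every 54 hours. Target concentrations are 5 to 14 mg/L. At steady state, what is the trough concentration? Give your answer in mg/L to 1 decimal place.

6.0 mg/L

Over one 54-h interval, 54/22 ≈ 2.4545 half-lives elapse, leaving f ≈ 0.1824 of each dose.
At steady state, accumulation factor R = 1/(1 − e^(−kτ)) ≈ 1.2231.
Single-dose peak C₀ = D/Vd = 2350/88 ≈ 26.705 mg/L.
Steady-state peak Cmax,ss = C₀·R ≈ 26.705 × 1.2231 ≈ 32.663 mg/L.
One interval later, Cmin,ss = Cmax,ss·e^(−kτ) ≈ 32.663 × 0.1824 ≈ 5.958 mg/L.
Trough 6.0 mg/L vs MEC 5 mg/L: adequate.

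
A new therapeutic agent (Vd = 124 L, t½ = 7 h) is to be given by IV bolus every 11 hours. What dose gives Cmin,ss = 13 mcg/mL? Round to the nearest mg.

3179 mg

τ/t½ = 11/7 ≈ 1.5714, so f = (1/2)^(11/7) ≈ 0.336475.
Cmin,ss = (D/Vd)·f/(1−f), so D = Cmin,ss·Vd·(1−f)/f.
D = 13 × 124 × (1−f)/f ≈ 13 × 124 × 1.97199 ≈ 3178.85 mg.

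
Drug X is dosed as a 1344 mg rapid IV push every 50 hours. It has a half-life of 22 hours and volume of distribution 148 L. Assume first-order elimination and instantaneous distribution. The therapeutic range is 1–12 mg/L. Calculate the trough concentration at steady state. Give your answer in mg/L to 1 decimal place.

k = ln2/t½ = ln2/22 ≈ 0.031507 h⁻¹; fraction remaining f = e^(−kτ) = e^(−0.031507×50) ≈ 0.2069.
Accumulation ratio R = 1/(1 − f) ≈ 1/0.7931 ≈ 1.2609.
Single-dose peak C₀ = D/Vd = 1344/148 ≈ 9.081 mg/L.
Steady-state peak Cmax,ss = C₀·R ≈ 9.081 × 1.2609 ≈ 11.450 mg/L.
One interval later, Cmin,ss = Cmax,ss·e^(−kτ) ≈ 11.450 × 0.2069 ≈ 2.369 mg/L.
Trough 2.4 mg/L vs MEC 1 mg/L: adequate.

2.4 mg/L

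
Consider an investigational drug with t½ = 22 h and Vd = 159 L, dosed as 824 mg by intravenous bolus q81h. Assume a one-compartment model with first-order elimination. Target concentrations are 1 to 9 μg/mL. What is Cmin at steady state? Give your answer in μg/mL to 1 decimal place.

Over one 81-h interval, 81/22 ≈ 3.6818 half-lives elapse, leaving f ≈ 0.0779 of each dose.
Each bolus raises the concentration by D/Vd = 824/159 ≈ 5.182 μg/mL.
Steady-state trough Cmin,ss = C₀·f/(1−f) ≈ 5.182 × 0.0779/0.9221 ≈ 0.438 μg/mL.
Trough 0.4 μg/mL vs MEC 1 μg/mL: subtherapeutic.

0.4 μg/mL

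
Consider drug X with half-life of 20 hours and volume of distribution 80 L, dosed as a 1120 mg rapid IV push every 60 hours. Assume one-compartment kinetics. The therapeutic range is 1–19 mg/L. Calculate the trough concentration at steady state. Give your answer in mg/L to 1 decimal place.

τ = 60 h = 3 half-lives, so f = (1/2)^3 = 0.125.
At steady state, R = 1/(1 − 0.125) = 8/7.
Single-dose peak C₀ = D/Vd = 1120/80 = 14 mg/L.
Steady-state peak Cmax,ss = C₀·R = 14 × 8/7 ≈ 16.000 mg/L.
Steady-state trough Cmin,ss = Cmax,ss·f ≈ 16.000 × 0.125 ≈ 2.000 mg/L.
Trough 2.0 mg/L vs MEC 1 mg/L: adequate.

2.0 mg/L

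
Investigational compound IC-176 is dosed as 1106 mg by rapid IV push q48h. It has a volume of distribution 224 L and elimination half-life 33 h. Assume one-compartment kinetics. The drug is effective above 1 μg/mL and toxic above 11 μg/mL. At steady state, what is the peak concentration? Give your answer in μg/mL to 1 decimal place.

k = ln2/t½ = ln2/33 ≈ 0.021004 h⁻¹; fraction remaining f = e^(−kτ) = e^(−0.021004×48) ≈ 0.3649.
At steady state, accumulation factor R = 1/(1 − e^(−kτ)) ≈ 1.5746.
Each bolus raises the concentration by D/Vd = 1106/224 ≈ 4.938 μg/mL.
Cmax,ss = C₀/(1 − f) ≈ 4.938/0.6351 ≈ 7.775 μg/mL.
Peak 7.8 μg/mL vs MTC 11 μg/mL: below toxic threshold.

7.8 μg/mL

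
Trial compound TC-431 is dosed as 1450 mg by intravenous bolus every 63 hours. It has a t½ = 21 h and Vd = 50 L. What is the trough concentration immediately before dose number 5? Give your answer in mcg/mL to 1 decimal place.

4.1 mcg/mL

f = (1/2)^(τ/t½) = (1/2)^(63/21) ≈ 0.1250.
C₀ = D/Vd = 1450/50 ≈ 29.000 mcg/mL.
Before the 5th dose, 4 doses have been given. Superposition: Cmin = C₀·(f + f² + … + f^4).
≈ 29.000 × (0.1250 + 0.0156 + 0.0020 + 0.0002) ≈ 29.000 × 0.1428 ≈ 4.141 mcg/mL.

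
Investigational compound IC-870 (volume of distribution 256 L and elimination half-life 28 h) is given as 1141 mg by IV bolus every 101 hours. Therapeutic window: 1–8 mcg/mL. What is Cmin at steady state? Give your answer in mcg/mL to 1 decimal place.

0.4 mcg/mL

Over one 101-h interval, 101/28 ≈ 3.6071 half-lives elapse, leaving f ≈ 0.0821 of each dose.
Each bolus raises the concentration by D/Vd = 1141/256 ≈ 4.457 mcg/mL.
Steady-state trough Cmin,ss = C₀·f/(1−f) ≈ 4.457 × 0.0821/0.9179 ≈ 0.399 mcg/mL.
Trough 0.4 mcg/mL vs MEC 1 mcg/mL: subtherapeutic.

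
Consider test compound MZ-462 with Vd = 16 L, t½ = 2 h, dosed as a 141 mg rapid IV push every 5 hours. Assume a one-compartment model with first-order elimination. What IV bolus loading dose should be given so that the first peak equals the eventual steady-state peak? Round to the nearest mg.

f = (1/2)^(5/2) ≈ 0.176777; accumulation ratio R = 1/(1−f) ≈ 1.21474.
Loading dose to hit Cmax,ss on first dose: D_load = D_maint·R ≈ 141 × 1.21474 ≈ 171.28 mg.

171 mg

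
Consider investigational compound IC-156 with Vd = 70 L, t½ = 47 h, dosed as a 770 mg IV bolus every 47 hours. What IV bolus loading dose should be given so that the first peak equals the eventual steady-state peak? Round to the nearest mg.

f = (1/2)^(47/47) ≈ 0.500000; accumulation ratio R = 1/(1−f) ≈ 2.00000.
Loading dose to hit Cmax,ss on first dose: D_load = D_maint·R ≈ 770 × 2.00000 ≈ 1540.00 mg.

1540 mg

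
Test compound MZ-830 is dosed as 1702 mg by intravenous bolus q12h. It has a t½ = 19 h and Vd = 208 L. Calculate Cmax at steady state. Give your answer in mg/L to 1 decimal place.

23.1 mg/L

Over one 12-h interval, 12/19 ≈ 0.63158 half-lives elapse, leaving f ≈ 0.6455 of each dose.
Accumulation ratio R = 1/(1 − f) ≈ 1/0.3545 ≈ 2.8209.
Each bolus raises the concentration by D/Vd = 1702/208 ≈ 8.183 mg/L.
Cmax,ss = C₀/(1 − f) ≈ 8.183/0.3545 ≈ 23.083 mg/L.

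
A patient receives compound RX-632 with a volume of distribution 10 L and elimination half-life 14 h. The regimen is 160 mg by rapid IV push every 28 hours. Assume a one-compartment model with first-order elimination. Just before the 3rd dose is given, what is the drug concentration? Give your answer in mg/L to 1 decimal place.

5.0 mg/L

f = (1/2)^(τ/t½) = (1/2)^(28/14) ≈ 0.2500.
C₀ = D/Vd = 160/10 ≈ 16.000 mg/L.
Before the 3rd dose, 2 doses have been given. Superposition: Cmin = C₀·(f + f²).
≈ 16.000 × (0.2500 + 0.0625) ≈ 16.000 × 0.3125 ≈ 5.000 mg/L.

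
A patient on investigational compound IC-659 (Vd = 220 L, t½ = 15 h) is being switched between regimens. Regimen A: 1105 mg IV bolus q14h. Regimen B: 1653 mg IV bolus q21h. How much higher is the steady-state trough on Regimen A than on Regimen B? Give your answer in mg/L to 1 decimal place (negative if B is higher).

Regimen A: f = (1/2)^(14/15) ≈ 0.5236; Cmin,ss = (1105/220)·f/(1−f) ≈ 5.520 mg/L.
Regimen B: f = (1/2)^(21/15) ≈ 0.3789; Cmin,ss = (1653/220)·f/(1−f) ≈ 4.584 mg/L.
Difference ≈ 5.520 − 4.584 ≈ 0.936 mg/L.

0.9 mg/L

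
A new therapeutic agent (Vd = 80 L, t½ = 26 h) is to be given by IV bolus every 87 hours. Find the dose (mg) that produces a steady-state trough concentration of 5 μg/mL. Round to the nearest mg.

3668 mg

τ/t½ = 87/26 ≈ 3.3462, so f = (1/2)^(87/26) ≈ 0.098335.
Cmin,ss = (D/Vd)·f/(1−f), so D = Cmin,ss·Vd·(1−f)/f.
D = 5 × 80 × (1−f)/f ≈ 5 × 80 × 9.16932 ≈ 3667.73 mg.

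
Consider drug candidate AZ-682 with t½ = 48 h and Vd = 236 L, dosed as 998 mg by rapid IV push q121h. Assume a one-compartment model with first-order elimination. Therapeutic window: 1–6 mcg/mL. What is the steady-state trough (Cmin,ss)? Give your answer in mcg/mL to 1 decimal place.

k = ln2/t½ = ln2/48 ≈ 0.014441 h⁻¹; fraction remaining f = e^(−kτ) = e^(−0.014441×121) ≈ 0.1742.
Single-dose peak C₀ = D/Vd = 998/236 ≈ 4.229 mcg/mL.
Steady-state trough Cmin,ss = C₀·f/(1−f) ≈ 4.229 × 0.1742/0.8258 ≈ 0.892 mcg/mL.
Trough 0.9 mcg/mL vs MEC 1 mcg/mL: subtherapeutic.

0.9 mcg/mL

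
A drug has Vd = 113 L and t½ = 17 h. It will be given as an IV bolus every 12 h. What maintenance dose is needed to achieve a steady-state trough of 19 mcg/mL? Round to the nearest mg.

1355 mg

τ/t½ = 12/17 ≈ 0.70588, so f = (1/2)^(12/17) ≈ 0.613067.
Cmin,ss = (D/Vd)·f/(1−f), so D = Cmin,ss·Vd·(1−f)/f.
D = 19 × 113 × (1−f)/f ≈ 19 × 113 × 0.63114 ≈ 1355.06 mg.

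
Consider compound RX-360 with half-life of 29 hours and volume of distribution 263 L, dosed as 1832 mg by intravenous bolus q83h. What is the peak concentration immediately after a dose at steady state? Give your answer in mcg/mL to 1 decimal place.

8.1 mcg/mL

k = ln2/t½ = ln2/29 ≈ 0.023902 h⁻¹; fraction remaining f = e^(−kτ) = e^(−0.023902×83) ≈ 0.1375.
Accumulation ratio R = 1/(1 − f) ≈ 1/0.8625 ≈ 1.1594.
Single-dose peak C₀ = D/Vd = 1832/263 ≈ 6.966 mcg/mL.
Steady-state peak Cmax,ss = C₀·R ≈ 6.966 × 1.1594 ≈ 8.076 mcg/mL.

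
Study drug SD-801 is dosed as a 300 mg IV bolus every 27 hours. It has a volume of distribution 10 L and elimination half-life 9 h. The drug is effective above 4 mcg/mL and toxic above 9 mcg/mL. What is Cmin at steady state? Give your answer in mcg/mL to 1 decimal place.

The dosing interval is 3 half-lives, so f = 2^(−3) = 0.125.
At steady state, R = 1/(1 − 0.125) = 8/7.
Single-dose peak C₀ = D/Vd = 300/10 = 30 mcg/mL.
Steady-state peak Cmax,ss = C₀·R = 30 × 8/7 ≈ 34.286 mcg/mL.
Steady-state trough Cmin,ss = Cmax,ss·f ≈ 34.286 × 0.125 ≈ 4.286 mcg/mL.
Trough 4.3 mcg/mL vs MEC 4 mcg/mL: adequate.

4.3 mcg/mL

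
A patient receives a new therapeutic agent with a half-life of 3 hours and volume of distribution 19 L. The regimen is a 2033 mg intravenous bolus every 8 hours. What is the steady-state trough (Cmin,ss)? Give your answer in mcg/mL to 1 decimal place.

Over one 8-h interval, 8/3 ≈ 2.6667 half-lives elapse, leaving f ≈ 0.1575 of each dose.
At steady state, accumulation factor R = 1/(1 − e^(−kτ)) ≈ 1.1869.
Single-dose peak C₀ = D/Vd = 2033/19 ≈ 107.000 mcg/mL.
Cmax,ss = C₀/(1 − f) ≈ 107.000/0.8425 ≈ 127.003 mcg/mL.
Steady-state trough Cmin,ss = Cmax,ss·f ≈ 127.003 × 0.1575 ≈ 20.003 mcg/mL.

20.0 mcg/mL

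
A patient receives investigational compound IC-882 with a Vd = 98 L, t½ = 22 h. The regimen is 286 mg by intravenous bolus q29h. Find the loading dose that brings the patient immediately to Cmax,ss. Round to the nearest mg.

f = (1/2)^(29/22) ≈ 0.401040; accumulation ratio R = 1/(1−f) ≈ 1.66956.
Loading dose to hit Cmax,ss on first dose: D_load = D_maint·R ≈ 286 × 1.66956 ≈ 477.49 mg.

477 mg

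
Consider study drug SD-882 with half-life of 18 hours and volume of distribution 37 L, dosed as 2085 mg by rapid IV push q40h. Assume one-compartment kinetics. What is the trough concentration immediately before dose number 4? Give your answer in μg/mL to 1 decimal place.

f = (1/2)^(τ/t½) = (1/2)^(40/18) ≈ 0.2143.
C₀ = D/Vd = 2085/37 ≈ 56.351 μg/mL.
Before the 4th dose, 3 doses have been given. Superposition: Cmin = C₀·(f + f² + … + f^3).
≈ 56.351 × (0.2143 + 0.0459 + 0.0098) ≈ 56.351 × 0.2700 ≈ 15.215 μg/mL.

15.2 μg/mL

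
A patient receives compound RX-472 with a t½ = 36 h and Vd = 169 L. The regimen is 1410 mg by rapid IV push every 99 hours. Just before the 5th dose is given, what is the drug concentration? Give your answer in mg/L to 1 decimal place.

f = (1/2)^(τ/t½) = (1/2)^(99/36) ≈ 0.1487.
C₀ = D/Vd = 1410/169 ≈ 8.343 mg/L.
Before the 5th dose, 4 doses have been given. Superposition: Cmin = C₀·(f + f² + … + f^4).
≈ 8.343 × (0.1487 + 0.0221 + 0.0033 + 0.0005) ≈ 8.343 × 0.1746 ≈ 1.457 mg/L.

1.5 mg/L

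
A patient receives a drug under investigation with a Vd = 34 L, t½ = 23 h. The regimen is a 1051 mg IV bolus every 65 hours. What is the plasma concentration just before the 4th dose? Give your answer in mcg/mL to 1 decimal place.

5.1 mcg/mL

f = (1/2)^(τ/t½) = (1/2)^(65/23) ≈ 0.1410.
C₀ = D/Vd = 1051/34 ≈ 30.912 mcg/mL.
Before the 4th dose, 3 doses have been given. Superposition: Cmin = C₀·(f + f² + … + f^3).
≈ 30.912 × (0.1410 + 0.0199 + 0.0028) ≈ 30.912 × 0.1637 ≈ 5.060 mcg/mL.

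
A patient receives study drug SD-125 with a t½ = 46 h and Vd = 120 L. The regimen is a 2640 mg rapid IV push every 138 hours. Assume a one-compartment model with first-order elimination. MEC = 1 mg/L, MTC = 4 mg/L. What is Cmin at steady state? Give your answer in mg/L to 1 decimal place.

3.1 mg/L

τ = 138 h = 3 half-lives, so f = (1/2)^3 = 0.125.
Accumulation ratio R = 1/(1 − f) = 1/0.875 = 8/7.
Single-dose peak C₀ = D/Vd = 2640/120 = 22 mg/L.
Steady-state peak Cmax,ss = C₀·R = 22 × 8/7 ≈ 25.143 mg/L.
Steady-state trough Cmin,ss = Cmax,ss·f ≈ 25.143 × 0.125 ≈ 3.143 mg/L.
Trough 3.1 mg/L vs MEC 1 mg/L: adequate.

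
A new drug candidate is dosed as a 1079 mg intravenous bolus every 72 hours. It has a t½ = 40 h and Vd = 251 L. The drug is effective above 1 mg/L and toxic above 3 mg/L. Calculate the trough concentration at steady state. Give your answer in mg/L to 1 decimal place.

1.7 mg/L

Over one 72-h interval, 72/40 ≈ 1.8 half-lives elapse, leaving f ≈ 0.2872 of each dose.
At steady state, accumulation factor R = 1/(1 − e^(−kτ)) ≈ 1.4029.
Single-dose peak C₀ = D/Vd = 1079/251 ≈ 4.299 mg/L.
Cmax,ss = C₀/(1 − f) ≈ 4.299/0.7128 ≈ 6.031 mg/L.
One interval later, Cmin,ss = Cmax,ss·e^(−kτ) ≈ 6.031 × 0.2872 ≈ 1.732 mg/L.
Trough 1.7 mg/L vs MEC 1 mg/L: adequate.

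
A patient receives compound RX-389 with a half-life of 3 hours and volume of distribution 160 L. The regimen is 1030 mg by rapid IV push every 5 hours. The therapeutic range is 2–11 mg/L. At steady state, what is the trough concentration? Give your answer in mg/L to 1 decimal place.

3.0 mg/L

k = ln2/t½ = ln2/3 ≈ 0.231049 h⁻¹; fraction remaining f = e^(−kτ) = e^(−0.231049×5) ≈ 0.3150.
Each bolus raises the concentration by D/Vd = 1030/160 ≈ 6.438 mg/L.
Steady-state trough Cmin,ss = C₀·f/(1−f) ≈ 6.438 × 0.3150/0.6850 ≈ 2.961 mg/L.
Trough 3.0 mg/L vs MEC 2 mg/L: adequate.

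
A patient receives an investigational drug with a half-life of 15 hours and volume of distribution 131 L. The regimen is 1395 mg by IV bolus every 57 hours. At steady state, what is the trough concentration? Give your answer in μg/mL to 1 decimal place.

0.8 μg/mL

Over one 57-h interval, 57/15 ≈ 3.8 half-lives elapse, leaving f ≈ 0.0718 of each dose.
Each bolus raises the concentration by D/Vd = 1395/131 ≈ 10.649 μg/mL.
Steady-state trough Cmin,ss = C₀·f/(1−f) ≈ 10.649 × 0.0718/0.9282 ≈ 0.824 μg/mL.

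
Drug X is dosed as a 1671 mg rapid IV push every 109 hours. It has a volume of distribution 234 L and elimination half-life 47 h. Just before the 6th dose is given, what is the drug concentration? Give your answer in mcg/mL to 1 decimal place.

1.8 mcg/mL

f = (1/2)^(τ/t½) = (1/2)^(109/47) ≈ 0.2004.
C₀ = D/Vd = 1671/234 ≈ 7.141 mcg/mL.
Before the 6th dose, 5 doses have been given. Superposition: Cmin = C₀·(f + f² + … + f^5).
≈ 7.141 × (0.2004 + 0.0402 + 0.0080 + 0.0016 + 0.0003) ≈ 7.141 × 0.2505 ≈ 1.789 mcg/mL.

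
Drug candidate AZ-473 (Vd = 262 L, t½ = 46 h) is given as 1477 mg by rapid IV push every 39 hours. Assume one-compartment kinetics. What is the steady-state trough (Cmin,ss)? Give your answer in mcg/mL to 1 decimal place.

k = ln2/t½ = ln2/46 ≈ 0.015068 h⁻¹; fraction remaining f = e^(−kτ) = e^(−0.015068×39) ≈ 0.5556.
Accumulation ratio R = 1/(1 − f) ≈ 1/0.4444 ≈ 2.2502.
Each bolus raises the concentration by D/Vd = 1477/262 ≈ 5.637 mcg/mL.
Cmax,ss = C₀/(1 − f) ≈ 5.637/0.4444 ≈ 12.685 mcg/mL.
Steady-state trough Cmin,ss = Cmax,ss·f ≈ 12.685 × 0.5556 ≈ 7.048 mcg/mL.

7.0 mcg/mL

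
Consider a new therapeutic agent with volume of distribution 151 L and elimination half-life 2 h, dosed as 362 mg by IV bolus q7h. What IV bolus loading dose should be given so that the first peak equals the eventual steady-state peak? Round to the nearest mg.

397 mg

f = (1/2)^(7/2) ≈ 0.088388; accumulation ratio R = 1/(1−f) ≈ 1.09696.
Loading dose to hit Cmax,ss on first dose: D_load = D_maint·R ≈ 362 × 1.09696 ≈ 397.10 mg.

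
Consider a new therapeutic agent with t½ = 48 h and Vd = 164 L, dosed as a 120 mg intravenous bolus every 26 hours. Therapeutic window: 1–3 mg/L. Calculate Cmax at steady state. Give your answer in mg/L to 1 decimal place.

2.3 mg/L

τ/t½ = 26/48 ≈ 0.54167, so fraction remaining f = (1/2)^(26/48) ≈ 0.6870.
Accumulation ratio R = 1/(1 − f) ≈ 1/0.3130 ≈ 3.1949.
Each bolus raises the concentration by D/Vd = 120/164 ≈ 0.732 mg/L.
Cmax,ss = C₀/(1 − f) ≈ 0.732/0.3130 ≈ 2.339 mg/L.
Peak 2.3 mg/L vs MTC 3 mg/L: below toxic threshold.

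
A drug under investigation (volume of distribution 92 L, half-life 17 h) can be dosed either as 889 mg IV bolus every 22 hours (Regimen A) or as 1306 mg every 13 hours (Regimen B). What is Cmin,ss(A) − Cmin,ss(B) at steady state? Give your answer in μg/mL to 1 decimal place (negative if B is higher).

Regimen A: f = (1/2)^(22/17) ≈ 0.4078; Cmin,ss = (889/92)·f/(1−f) ≈ 6.654 μg/mL.
Regimen B: f = (1/2)^(13/17) ≈ 0.5886; Cmin,ss = (1306/92)·f/(1−f) ≈ 20.310 μg/mL.
Difference ≈ 6.654 − 20.310 ≈ -13.656 μg/mL.

-13.7 μg/mL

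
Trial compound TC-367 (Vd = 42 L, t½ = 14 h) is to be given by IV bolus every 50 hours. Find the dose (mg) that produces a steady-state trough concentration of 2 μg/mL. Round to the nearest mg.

τ/t½ = 50/14 ≈ 3.5714, so f = (1/2)^(50/14) ≈ 0.084119.
Cmin,ss = (D/Vd)·f/(1−f), so D = Cmin,ss·Vd·(1−f)/f.
D = 2 × 42 × (1−f)/f ≈ 2 × 42 × 10.88792 ≈ 914.59 mg.

915 mg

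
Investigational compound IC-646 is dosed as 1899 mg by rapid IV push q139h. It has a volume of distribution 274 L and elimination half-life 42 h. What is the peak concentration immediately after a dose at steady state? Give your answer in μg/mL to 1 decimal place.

7.7 μg/mL

τ/t½ = 139/42 ≈ 3.3095, so fraction remaining f = (1/2)^(139/42) ≈ 0.1009.
At steady state, accumulation factor R = 1/(1 − e^(−kτ)) ≈ 1.1122.
Single-dose peak C₀ = D/Vd = 1899/274 ≈ 6.931 μg/mL.
Cmax,ss = C₀/(1 − f) ≈ 6.931/0.8991 ≈ 7.709 μg/mL.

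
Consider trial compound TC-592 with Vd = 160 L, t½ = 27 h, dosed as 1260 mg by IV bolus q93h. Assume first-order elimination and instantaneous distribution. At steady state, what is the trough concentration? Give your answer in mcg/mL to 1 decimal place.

Over one 93-h interval, 93/27 ≈ 3.4444 half-lives elapse, leaving f ≈ 0.0919 of each dose.
Accumulation ratio R = 1/(1 − f) ≈ 1/0.9081 ≈ 1.1012.
Single-dose peak C₀ = D/Vd = 1260/160 ≈ 7.875 mcg/mL.
Steady-state peak Cmax,ss = C₀·R ≈ 7.875 × 1.1012 ≈ 8.672 mcg/mL.
Steady-state trough Cmin,ss = Cmax,ss·f ≈ 8.672 × 0.0919 ≈ 0.797 mcg/mL.

0.8 mcg/mL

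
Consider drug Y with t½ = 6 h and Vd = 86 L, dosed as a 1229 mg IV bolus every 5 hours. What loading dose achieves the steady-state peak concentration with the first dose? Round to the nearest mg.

2801 mg

f = (1/2)^(5/6) ≈ 0.561231; accumulation ratio R = 1/(1−f) ≈ 2.27910.
Loading dose to hit Cmax,ss on first dose: D_load = D_maint·R ≈ 1229 × 2.27910 ≈ 2801.01 mg.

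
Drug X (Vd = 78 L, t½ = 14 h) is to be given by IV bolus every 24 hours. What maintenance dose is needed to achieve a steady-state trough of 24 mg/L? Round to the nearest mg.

4271 mg

τ/t½ = 24/14 ≈ 1.7143, so f = (1/2)^(24/14) ≈ 0.304753.
Cmin,ss = (D/Vd)·f/(1−f), so D = Cmin,ss·Vd·(1−f)/f.
D = 24 × 78 × (1−f)/f ≈ 24 × 78 × 2.28135 ≈ 4270.69 mg.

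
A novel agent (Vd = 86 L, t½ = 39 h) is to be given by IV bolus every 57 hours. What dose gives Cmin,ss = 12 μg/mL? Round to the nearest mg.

τ/t½ = 57/39 ≈ 1.4615, so f = (1/2)^(57/39) ≈ 0.363106.
Cmin,ss = (D/Vd)·f/(1−f), so D = Cmin,ss·Vd·(1−f)/f.
D = 12 × 86 × (1−f)/f ≈ 12 × 86 × 1.75402 ≈ 1810.15 mg.

1810 mg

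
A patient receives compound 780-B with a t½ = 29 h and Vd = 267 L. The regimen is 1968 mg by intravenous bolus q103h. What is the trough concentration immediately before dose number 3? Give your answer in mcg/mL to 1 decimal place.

f = (1/2)^(τ/t½) = (1/2)^(103/29) ≈ 0.0853.
C₀ = D/Vd = 1968/267 ≈ 7.371 mcg/mL.
Before the 3rd dose, 2 doses have been given. Superposition: Cmin = C₀·(f + f²).
≈ 7.371 × (0.0853 + 0.0073) ≈ 7.371 × 0.0926 ≈ 0.683 mcg/mL.

0.7 mcg/mL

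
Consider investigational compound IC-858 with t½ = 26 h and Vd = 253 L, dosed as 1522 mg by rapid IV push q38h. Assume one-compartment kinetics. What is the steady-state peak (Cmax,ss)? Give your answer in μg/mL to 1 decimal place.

τ/t½ = 38/26 ≈ 1.4615, so fraction remaining f = (1/2)^(38/26) ≈ 0.3631.
Accumulation ratio R = 1/(1 − f) ≈ 1/0.6369 ≈ 1.5701.
Each bolus raises the concentration by D/Vd = 1522/253 ≈ 6.016 μg/mL.
Steady-state peak Cmax,ss = C₀·R ≈ 6.016 × 1.5701 ≈ 9.446 μg/mL.

9.4 μg/mL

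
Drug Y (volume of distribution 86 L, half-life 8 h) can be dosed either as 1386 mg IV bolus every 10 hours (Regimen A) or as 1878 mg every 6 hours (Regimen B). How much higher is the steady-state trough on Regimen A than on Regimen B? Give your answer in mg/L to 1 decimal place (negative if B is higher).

Regimen A: f = (1/2)^(10/8) ≈ 0.4204; Cmin,ss = (1386/86)·f/(1−f) ≈ 11.690 mg/L.
Regimen B: f = (1/2)^(6/8) ≈ 0.5946; Cmin,ss = (1878/86)·f/(1−f) ≈ 32.029 mg/L.
Difference ≈ 11.690 − 32.029 ≈ -20.339 mg/L.

-20.3 mg/L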